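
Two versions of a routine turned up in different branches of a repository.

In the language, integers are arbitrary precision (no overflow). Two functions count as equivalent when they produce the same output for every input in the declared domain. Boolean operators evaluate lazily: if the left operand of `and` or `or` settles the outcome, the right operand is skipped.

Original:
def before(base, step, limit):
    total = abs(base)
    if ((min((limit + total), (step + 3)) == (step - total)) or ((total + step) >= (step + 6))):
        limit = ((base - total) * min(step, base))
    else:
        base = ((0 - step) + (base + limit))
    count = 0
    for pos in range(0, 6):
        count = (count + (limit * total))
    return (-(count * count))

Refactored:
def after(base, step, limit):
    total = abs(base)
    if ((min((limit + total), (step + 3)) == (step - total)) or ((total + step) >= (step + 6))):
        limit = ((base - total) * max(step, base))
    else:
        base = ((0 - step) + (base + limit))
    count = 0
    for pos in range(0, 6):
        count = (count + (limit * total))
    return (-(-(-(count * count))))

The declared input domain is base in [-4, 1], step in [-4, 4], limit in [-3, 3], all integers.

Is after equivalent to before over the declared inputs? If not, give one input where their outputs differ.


These are not equivalent — on base=-3, step=4, limit=-2 the outputs split (-104976 vs -186624).
before: total := 3 | ((min((limit + total), (step + 3)) == (step - total)) or ((total + step) >= (step + 6))): true | limit := 18 | count := 0 | iter pos=0: | count := 54 | iter pos=1: | count := 108 | iter pos=2: | count := 162 | iter pos=3: | count := 216 | iter pos=4: | count := 270 | iter pos=5: | count := 324 | result -104976
after: total := 3 | ((min((limit + total), (step + 3)) == (step - total)) or ((total + step) >= (step + 6))): true | limit := -24 | count := 0 | iter pos=0: | count := -72 | iter pos=1: | count := -144 | iter pos=2: | count := -216 | iter pos=3: | count := -288 | iter pos=4: | count := -360 | iter pos=5: | count := -432 | result -186624
verdict: not equivalent; witness: base=-3, step=4, limit=-2


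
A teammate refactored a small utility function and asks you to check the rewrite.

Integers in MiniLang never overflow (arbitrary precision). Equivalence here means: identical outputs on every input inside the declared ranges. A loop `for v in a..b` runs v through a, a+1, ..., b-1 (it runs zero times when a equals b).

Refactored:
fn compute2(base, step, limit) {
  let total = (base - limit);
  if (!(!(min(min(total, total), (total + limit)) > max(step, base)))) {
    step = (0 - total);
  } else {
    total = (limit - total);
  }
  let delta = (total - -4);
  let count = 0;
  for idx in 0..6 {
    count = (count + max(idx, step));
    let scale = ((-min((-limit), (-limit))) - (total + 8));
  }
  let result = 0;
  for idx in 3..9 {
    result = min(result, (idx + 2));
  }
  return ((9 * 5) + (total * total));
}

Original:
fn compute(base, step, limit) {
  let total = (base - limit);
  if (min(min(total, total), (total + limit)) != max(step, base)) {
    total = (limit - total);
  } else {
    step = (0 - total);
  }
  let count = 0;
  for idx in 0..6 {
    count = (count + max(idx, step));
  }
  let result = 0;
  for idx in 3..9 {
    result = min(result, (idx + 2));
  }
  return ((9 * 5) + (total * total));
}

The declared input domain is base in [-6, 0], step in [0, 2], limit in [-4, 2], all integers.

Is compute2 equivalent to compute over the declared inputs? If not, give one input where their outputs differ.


Try base=0, step=0, limit=-4.
compute: total = 4; (min(min(total, total), (total + limit)) != max(step, base)) -> false; step = -4; count = 0; [idx=0]; count = 0; [idx=1]; count = 1; [idx=2]; count = 3; [idx=3]; count = 6; [idx=4]; count = 10; [idx=5]; count = 15; result = 0; [idx=3]; result = 0; [idx=4]; result = 0; [idx=5]; result = 0; [idx=6]; result = 0; [idx=7]; result = 0; [idx=8]; result = 0; return 61
compute2: total = 4; (!(!(min(min(total, total), (total + limit)) > max(step, base)))) -> false; total = -8; delta = -4; count = 0; [idx=0]; count = 0; scale = -4; [idx=1]; count = 1; scale = -4; [idx=2]; count = 3; scale = -4; [idx=3]; count = 6; scale = -4; [idx=4]; count = 10; scale = -4; [idx=5]; count = 15; scale = -4; result = 0; [idx=3]; result = 0; [idx=4]; result = 0; [idx=5]; result = 0; [idx=6]; result = 0; [idx=7]; result = 0; [idx=8]; result = 0; return 109
61 against 109: the behavior changed.
verdict: not equivalent; witness: base=0, step=0, limit=-4


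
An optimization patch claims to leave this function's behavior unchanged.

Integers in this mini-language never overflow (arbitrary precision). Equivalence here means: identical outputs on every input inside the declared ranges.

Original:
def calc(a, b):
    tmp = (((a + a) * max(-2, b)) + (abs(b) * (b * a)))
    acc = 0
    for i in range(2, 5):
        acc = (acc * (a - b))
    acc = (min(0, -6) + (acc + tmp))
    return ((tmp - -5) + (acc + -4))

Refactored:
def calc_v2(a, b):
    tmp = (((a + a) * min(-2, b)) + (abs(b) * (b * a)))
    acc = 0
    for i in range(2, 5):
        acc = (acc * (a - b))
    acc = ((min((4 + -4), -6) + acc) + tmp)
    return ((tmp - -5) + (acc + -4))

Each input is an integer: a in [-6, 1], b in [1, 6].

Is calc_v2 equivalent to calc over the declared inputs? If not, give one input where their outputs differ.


Evaluate both at a=-6, b=1.
calc: tmp=-18, then acc=0, then (i=2), then acc=0, then (i=3), then acc=0, then (i=4), then acc=0, then acc=-24, then returns -41
calc_v2: tmp=18, then acc=0, then (i=2), then acc=0, then (i=3), then acc=0, then (i=4), then acc=0, then acc=12, then returns 31
-41 vs 31 — the two versions disagree here.
verdict: not equivalent; witness: a=-6, b=1


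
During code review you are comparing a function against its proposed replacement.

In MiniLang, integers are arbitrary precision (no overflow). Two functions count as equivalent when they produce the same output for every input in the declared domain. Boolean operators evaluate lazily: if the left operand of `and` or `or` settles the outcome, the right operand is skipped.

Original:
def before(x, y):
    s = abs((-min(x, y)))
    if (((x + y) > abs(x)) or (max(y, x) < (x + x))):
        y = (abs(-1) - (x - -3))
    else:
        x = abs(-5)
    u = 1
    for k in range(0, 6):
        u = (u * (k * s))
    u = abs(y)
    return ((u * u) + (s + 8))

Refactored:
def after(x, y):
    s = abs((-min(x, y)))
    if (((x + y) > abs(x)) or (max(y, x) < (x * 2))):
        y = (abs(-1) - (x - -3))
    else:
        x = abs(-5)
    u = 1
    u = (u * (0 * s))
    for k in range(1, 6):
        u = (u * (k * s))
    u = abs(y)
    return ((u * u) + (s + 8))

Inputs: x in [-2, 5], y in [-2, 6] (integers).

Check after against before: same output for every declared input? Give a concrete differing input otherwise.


Equivalent — the differences include statement counts differ; loop structure differs; arithmetic usage differs; constant usage differs, yet no declared input distinguishes the two.
Tracing x=2, y=-1: before: s := 1 | (((x + y) > abs(x)) or (max(y, x) < (x + x))): true | y := -4 | u := 1 | iter k=0: | u := 0 | iter k=1: | u := 0 | iter k=2: | u := 0 | iter k=3: | u := 0 | iter k=4: | u := 0 | iter k=5: | u := 0 | u := 4 | result 25 | after: s := 1 | (((x + y) > abs(x)) or (max(y, x) < (x * 2))): true | y := -4 | u := 1 | u := 0 | iter k=1: | u := 0 | iter k=2: | u := 0 | iter k=3: | u := 0 | iter k=4: | u := 0 | iter k=5: | u := 0 | u := 4 | result 25 — matching result 25.
Every one of the 72 inputs gives matching results.
verdict: equivalent


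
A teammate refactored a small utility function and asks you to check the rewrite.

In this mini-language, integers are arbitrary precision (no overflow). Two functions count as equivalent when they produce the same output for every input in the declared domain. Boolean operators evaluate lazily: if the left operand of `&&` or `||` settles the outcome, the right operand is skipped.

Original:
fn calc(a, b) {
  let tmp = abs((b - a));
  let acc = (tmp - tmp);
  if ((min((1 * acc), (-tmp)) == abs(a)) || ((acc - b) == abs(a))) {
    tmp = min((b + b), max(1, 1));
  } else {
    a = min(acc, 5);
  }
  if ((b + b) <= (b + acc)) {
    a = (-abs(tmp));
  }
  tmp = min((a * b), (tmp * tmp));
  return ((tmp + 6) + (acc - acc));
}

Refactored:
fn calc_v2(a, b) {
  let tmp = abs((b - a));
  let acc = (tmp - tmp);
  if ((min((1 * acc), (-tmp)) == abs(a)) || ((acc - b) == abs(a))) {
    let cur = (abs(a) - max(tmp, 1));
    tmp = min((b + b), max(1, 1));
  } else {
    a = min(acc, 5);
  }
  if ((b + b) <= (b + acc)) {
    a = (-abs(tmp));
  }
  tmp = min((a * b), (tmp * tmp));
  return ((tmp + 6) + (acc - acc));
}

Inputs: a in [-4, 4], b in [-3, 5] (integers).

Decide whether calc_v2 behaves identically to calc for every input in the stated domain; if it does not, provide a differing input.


Behavior is preserved: although constant usage differs; arithmetic usage differs; min/max/abs usage differs; local variable names differ; statement counts differ, the outputs never diverge.
Spot check at a=1, b=5 — calc: tmp=4, then acc=0, then ((min((1 * acc), (-tmp)) == abs(a)) || ((acc - b) == abs(a))) is false, then a=0, then ((b + b) <= (b + acc)) is false, then tmp=0, then returns 6. calc_v2: tmp=4, then acc=0, then ((min((1 * acc), (-tmp)) == abs(a)) || ((acc - b) == abs(a))) is false, then a=0, then ((b + b) <= (b + acc)) is false, then tmp=0, then returns 6. Both give 6.
An exhaustive pass over the 81 declared inputs shows identical outputs.
verdict: equivalent


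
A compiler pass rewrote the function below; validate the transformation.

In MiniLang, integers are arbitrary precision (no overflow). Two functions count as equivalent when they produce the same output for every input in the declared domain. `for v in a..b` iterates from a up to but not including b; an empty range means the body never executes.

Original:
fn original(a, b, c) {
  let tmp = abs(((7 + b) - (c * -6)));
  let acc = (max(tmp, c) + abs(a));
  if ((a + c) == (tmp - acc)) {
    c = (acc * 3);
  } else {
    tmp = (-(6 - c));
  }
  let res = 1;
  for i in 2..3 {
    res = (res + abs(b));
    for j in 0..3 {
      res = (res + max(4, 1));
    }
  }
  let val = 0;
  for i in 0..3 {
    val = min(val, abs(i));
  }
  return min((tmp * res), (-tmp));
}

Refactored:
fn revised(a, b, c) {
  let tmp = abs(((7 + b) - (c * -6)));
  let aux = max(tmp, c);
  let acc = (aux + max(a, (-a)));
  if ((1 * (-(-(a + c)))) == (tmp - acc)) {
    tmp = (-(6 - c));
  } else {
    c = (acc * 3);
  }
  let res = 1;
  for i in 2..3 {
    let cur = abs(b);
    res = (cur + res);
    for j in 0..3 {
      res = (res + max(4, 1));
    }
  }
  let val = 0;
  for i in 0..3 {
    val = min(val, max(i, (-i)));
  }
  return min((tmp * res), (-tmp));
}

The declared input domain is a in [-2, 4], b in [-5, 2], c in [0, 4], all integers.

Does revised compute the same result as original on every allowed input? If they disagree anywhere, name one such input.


Run the pair on a=-2, b=-5, c=0.
original: tmp := 2 | acc := 4 | ((a + c) == (tmp - acc)): true | c := 12 | res := 1 | iter i=2: | res := 6 | iter j=0: | res := 10 | iter j=1: | res := 14 | iter j=2: | res := 18 | val := 0 | iter i=0: | val := 0 | iter i=1: | val := 0 | iter i=2: | val := 0 | result -2
revised: tmp := 2 | aux := 2 | acc := 4 | ((1 * (-(-(a + c)))) == (tmp - acc)): true | tmp := -6 | res := 1 | iter i=2: | cur := 5 | res := 6 | iter j=0: | res := 10 | iter j=1: | res := 14 | iter j=2: | res := 18 | val := 0 | iter i=0: | val := 0 | iter i=1: | val := 0 | iter i=2: | val := 0 | result -108
-2 against -108: the behavior changed.
verdict: not equivalent; witness: a=-2, b=-5, c=0


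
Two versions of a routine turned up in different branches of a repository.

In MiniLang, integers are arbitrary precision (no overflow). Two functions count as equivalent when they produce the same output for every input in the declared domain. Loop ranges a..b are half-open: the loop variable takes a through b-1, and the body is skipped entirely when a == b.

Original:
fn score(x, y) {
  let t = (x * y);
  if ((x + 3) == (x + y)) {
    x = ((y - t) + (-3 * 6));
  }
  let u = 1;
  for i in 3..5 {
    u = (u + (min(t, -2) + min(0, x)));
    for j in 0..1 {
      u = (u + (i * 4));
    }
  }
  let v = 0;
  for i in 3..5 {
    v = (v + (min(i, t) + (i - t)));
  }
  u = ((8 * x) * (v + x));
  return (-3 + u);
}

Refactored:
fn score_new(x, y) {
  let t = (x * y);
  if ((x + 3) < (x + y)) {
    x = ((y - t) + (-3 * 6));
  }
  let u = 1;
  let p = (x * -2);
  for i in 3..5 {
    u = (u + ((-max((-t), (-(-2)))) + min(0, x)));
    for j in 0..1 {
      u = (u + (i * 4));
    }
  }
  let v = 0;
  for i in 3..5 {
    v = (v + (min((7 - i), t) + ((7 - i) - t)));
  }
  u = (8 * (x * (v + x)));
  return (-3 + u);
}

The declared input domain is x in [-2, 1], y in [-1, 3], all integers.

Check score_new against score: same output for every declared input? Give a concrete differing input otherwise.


Not equivalent: x=-2, y=3 separates them (141 vs -83).
score: t := -6 | ((x + 3) == (x + y)): true | x := -9 | u := 1 | iter i=3: | u := -14 | iter j=0: | u := -2 | iter i=4: | u := -17 | iter j=0: | u := -1 | v := 0 | iter i=3: | v := 3 | iter i=4: | v := 7 | u := 144 | result 141
score_new: t := -6 | ((x + 3) < (x + y)): false | u := 1 | p := 4 | iter i=3: | u := -7 | iter j=0: | u := 5 | iter i=4: | u := -3 | iter j=0: | u := 13 | v := 0 | iter i=3: | v := 4 | iter i=4: | v := 7 | u := -80 | result -83
verdict: not equivalent; witness: x=-2, y=3


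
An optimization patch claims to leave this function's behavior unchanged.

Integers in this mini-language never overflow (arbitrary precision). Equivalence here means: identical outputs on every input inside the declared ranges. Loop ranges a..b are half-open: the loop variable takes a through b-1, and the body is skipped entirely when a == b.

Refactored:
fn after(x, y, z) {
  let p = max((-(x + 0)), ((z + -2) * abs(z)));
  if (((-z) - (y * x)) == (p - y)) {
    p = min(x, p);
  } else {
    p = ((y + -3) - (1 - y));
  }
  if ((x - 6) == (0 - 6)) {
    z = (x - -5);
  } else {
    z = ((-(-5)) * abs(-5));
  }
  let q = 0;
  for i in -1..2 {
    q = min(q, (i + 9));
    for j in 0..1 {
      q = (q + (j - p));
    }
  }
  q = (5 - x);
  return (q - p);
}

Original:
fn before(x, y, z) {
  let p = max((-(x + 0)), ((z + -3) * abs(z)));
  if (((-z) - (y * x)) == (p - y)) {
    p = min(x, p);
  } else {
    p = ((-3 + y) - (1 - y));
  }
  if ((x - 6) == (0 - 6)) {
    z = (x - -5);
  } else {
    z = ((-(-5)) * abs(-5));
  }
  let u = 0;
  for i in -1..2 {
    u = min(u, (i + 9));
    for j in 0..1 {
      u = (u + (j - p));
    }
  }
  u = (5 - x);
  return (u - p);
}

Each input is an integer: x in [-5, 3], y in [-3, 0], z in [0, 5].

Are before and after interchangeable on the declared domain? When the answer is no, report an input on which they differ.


Not equivalent: x=2, y=-3, z=3 separates them (3 vs 13).
before: p = 0; (((-z) - (y * x)) == (p - y)) -> true; p = 0; ((x - 6) == (0 - 6)) -> false; z = 25; u = 0; [i=-1]; u = 0; [j=0]; u = 0; [i=0]; u = 0; [j=0]; u = 0; [i=1]; u = 0; [j=0]; u = 0; u = 3; return 3
after: p = 3; (((-z) - (y * x)) == (p - y)) -> false; p = -10; ((x - 6) == (0 - 6)) -> false; z = 25; q = 0; [i=-1]; q = 0; [j=0]; q = 10; [i=0]; q = 9; [j=0]; q = 19; [i=1]; q = 10; [j=0]; q = 20; q = 3; return 13
verdict: not equivalent; witness: x=2, y=-3, z=3


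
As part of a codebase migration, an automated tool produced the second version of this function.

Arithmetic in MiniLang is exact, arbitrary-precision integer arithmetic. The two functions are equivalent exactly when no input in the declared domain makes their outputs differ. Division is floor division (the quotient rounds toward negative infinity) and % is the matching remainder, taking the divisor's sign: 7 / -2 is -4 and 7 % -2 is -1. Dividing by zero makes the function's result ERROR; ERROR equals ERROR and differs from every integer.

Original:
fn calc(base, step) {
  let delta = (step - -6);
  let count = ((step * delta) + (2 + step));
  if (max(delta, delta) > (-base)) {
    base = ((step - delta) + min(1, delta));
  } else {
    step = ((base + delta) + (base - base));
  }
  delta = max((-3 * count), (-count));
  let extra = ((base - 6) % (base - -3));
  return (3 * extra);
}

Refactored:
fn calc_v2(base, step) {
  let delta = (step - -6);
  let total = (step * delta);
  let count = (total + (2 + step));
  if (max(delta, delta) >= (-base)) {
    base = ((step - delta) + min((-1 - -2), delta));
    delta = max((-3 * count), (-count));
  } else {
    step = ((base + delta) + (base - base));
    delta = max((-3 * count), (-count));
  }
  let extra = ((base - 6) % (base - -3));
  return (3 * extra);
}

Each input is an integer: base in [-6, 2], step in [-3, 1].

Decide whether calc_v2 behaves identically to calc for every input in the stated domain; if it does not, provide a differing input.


Evaluate both at base=-6, step=0.
calc: delta becomes 6; next count becomes 2; next (max(delta, delta) > (-base)) evaluates to false; next step becomes 0; next delta becomes -2; next extra becomes 0; next final value 0
calc_v2: delta becomes 6; next total becomes 0; next count becomes 2; next (max(delta, delta) >= (-base)) evaluates to true; next base becomes -5; next delta becomes -2; next extra becomes -1; next final value -3
0 against -3: the behavior changed.
verdict: not equivalent; witness: base=-6, step=0


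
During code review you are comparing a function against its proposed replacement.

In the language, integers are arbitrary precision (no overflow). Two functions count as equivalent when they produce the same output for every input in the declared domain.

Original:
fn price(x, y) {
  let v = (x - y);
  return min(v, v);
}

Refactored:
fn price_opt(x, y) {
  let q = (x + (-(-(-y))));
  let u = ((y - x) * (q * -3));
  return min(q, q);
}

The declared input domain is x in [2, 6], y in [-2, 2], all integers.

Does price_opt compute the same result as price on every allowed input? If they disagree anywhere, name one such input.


Comparing the listings, the differences include: statement counts differ; local variable names differ; constant usage differs; arithmetic usage differs.
Spot check at x=6, y=2 — price: v = 4; return 4. price_opt: q = 4; u = 48; return 4. Both give 4.
Across all 25 domain points the two functions coincide.
verdict: equivalent


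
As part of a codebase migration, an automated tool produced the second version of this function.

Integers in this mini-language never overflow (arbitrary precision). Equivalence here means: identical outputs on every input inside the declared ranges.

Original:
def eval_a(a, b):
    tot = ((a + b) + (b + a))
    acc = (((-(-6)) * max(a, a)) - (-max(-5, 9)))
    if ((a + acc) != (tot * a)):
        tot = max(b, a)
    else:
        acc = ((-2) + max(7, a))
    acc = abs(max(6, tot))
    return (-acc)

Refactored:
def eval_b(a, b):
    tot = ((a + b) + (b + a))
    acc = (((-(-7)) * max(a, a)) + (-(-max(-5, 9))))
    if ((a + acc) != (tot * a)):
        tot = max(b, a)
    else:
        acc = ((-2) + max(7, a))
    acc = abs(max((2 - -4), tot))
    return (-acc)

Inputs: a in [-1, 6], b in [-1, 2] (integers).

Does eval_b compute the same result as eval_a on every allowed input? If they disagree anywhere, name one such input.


At a=3, b=2: eval_a gives -10, eval_b gives -6.
verdict: not equivalent; witness: a=3, b=2


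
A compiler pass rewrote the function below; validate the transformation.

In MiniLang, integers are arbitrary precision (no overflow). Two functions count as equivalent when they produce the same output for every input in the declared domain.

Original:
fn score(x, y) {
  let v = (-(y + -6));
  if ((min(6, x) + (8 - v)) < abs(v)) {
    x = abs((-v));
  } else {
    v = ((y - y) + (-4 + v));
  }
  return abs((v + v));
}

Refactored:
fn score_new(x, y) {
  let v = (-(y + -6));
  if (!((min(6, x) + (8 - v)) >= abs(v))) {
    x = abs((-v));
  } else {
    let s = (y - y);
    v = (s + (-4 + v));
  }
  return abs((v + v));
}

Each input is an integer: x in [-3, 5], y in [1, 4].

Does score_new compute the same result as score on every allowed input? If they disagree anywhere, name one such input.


Reading the diff, among the changes: statement counts differ; boolean connective usage differs; local variable names differ; comparison usage differs.
Spot check at x=2, y=2 — score: v := 4 | ((min(6, x) + (8 - v)) < abs(v)): false | v := 0 | result 0. score_new: v := 4 | (!((min(6, x) + (8 - v)) >= abs(v))): false | s := 0 | v := 0 | result 0. Both give 0.
An exhaustive pass over the 36 declared inputs shows identical outputs.
verdict: equivalent


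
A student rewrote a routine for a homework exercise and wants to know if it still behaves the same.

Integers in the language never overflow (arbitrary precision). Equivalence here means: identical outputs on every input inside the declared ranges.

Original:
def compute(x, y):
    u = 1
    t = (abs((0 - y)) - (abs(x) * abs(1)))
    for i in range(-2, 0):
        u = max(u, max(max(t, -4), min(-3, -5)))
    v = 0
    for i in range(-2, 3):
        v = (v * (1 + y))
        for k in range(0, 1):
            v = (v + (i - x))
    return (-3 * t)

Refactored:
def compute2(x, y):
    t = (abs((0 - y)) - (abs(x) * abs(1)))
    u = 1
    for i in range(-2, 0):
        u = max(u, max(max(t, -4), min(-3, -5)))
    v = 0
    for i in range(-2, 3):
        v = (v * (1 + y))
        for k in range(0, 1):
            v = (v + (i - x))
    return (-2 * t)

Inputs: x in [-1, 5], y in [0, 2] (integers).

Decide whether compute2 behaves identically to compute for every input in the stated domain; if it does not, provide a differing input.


At x=-1, y=0: compute gives 3, compute2 gives 2.
verdict: not equivalent; witness: x=-1, y=0


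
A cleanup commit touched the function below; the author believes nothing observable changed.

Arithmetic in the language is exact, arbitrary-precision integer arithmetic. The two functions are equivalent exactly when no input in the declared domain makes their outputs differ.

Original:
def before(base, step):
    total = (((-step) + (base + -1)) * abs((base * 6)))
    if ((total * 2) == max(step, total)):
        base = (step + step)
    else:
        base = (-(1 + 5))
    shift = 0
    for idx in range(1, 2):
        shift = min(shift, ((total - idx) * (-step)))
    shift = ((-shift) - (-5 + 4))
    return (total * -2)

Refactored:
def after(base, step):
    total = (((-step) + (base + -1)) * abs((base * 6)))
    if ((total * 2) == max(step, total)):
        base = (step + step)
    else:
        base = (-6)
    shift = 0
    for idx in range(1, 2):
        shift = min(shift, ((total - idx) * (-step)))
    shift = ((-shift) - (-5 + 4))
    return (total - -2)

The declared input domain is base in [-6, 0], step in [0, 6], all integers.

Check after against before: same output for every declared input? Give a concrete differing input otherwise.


Consider the input base=-6, step=0.
before: total = -252; ((total * 2) == max(step, total)) -> false; base = -6; shift = 0; [idx=1]; shift = 0; shift = 1; return 504
after: total = -252; ((total * 2) == max(step, total)) -> false; base = -6; shift = 0; [idx=1]; shift = 0; shift = 1; return -250
504 against -250: the behavior changed.
verdict: not equivalent; witness: base=-6, step=0


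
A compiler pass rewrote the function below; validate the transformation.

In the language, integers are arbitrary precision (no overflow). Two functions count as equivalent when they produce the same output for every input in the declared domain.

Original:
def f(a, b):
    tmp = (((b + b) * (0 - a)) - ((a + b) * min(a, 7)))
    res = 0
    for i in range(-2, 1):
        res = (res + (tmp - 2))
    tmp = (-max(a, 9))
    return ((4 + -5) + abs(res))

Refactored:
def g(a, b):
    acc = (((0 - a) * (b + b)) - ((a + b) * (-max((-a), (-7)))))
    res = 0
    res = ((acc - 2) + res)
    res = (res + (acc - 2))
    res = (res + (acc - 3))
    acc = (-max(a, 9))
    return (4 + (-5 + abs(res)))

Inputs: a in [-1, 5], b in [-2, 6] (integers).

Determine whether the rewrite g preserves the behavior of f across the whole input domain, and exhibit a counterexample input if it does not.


There is a counterexample at a=-1, b=-2: 26 on one side, 27 on the other.
f: tmp := -7 | res := 0 | iter i=-2: | res := -9 | iter i=-1: | res := -18 | iter i=0: | res := -27 | tmp := -9 | result 26
g: acc := -7 | res := 0 | res := -9 | res := -18 | res := -28 | acc := -9 | result 27
verdict: not equivalent; witness: a=-1, b=-2


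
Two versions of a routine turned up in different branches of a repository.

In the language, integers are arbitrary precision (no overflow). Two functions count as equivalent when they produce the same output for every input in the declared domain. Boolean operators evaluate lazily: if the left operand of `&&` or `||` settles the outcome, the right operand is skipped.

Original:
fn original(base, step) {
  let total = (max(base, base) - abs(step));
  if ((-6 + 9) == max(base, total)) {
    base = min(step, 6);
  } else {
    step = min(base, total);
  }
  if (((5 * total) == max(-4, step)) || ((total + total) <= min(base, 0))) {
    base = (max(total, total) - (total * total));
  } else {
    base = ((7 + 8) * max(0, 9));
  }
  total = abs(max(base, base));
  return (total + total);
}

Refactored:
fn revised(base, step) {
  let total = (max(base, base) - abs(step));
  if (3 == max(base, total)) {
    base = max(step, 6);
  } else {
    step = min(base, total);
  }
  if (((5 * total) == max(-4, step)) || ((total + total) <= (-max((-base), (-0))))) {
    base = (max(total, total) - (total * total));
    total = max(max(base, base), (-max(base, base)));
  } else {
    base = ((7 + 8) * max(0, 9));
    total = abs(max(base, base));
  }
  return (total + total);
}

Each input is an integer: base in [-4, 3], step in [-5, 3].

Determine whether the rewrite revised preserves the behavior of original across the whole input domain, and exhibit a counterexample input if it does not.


On input base=3, step=-5, original returns 270 while revised returns 12.
verdict: not equivalent; witness: base=3, step=-5


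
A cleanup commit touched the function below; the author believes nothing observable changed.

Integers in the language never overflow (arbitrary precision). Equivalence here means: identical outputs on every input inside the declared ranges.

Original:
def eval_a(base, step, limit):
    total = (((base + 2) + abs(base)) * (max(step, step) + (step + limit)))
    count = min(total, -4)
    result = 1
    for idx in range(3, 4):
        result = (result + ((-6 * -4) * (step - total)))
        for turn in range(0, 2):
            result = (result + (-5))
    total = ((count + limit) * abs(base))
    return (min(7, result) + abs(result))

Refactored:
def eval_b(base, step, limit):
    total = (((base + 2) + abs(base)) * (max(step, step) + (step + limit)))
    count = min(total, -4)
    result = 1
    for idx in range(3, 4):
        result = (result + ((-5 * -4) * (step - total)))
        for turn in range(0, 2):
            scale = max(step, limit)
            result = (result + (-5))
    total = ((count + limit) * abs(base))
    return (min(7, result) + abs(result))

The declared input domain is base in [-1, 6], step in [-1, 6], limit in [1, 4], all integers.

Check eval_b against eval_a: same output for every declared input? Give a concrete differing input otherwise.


The rewrite breaks on base=-1, step=-1, limit=1, where the results are 22 and 18.
eval_a: total becomes -2; next count becomes -4; next result becomes 1; next at idx=3:; next result becomes 25; next at turn=0:; next result becomes 20; next at turn=1:; next result becomes 15; next total becomes -3; next final value 22
eval_b: total becomes -2; next count becomes -4; next result becomes 1; next at idx=3:; next result becomes 21; next at turn=0:; next scale becomes 1; next result becomes 16; next at turn=1:; next scale becomes 1; next result becomes 11; next total becomes -3; next final value 18
verdict: not equivalent; witness: base=-1, step=-1, limit=1


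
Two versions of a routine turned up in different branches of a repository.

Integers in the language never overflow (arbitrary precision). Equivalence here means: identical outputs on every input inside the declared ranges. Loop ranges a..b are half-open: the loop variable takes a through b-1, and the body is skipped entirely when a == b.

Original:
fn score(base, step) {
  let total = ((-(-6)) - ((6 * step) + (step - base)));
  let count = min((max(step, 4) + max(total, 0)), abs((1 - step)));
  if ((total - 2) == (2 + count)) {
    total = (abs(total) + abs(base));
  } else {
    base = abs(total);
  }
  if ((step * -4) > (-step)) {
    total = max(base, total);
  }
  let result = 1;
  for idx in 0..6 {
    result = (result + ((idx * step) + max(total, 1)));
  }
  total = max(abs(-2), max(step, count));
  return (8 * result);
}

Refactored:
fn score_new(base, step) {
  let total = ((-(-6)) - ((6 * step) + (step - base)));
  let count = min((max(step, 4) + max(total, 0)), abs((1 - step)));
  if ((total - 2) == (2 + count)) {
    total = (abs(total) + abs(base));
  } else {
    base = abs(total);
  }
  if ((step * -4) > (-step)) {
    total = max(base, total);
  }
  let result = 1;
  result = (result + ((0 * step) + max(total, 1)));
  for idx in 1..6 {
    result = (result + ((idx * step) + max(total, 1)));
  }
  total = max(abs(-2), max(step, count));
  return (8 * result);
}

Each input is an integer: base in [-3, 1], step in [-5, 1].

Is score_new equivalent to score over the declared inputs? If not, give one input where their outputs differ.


Although min/max/abs usage differs, and loop structure differs, and arithmetic usage differs, and statement counts differ, and constant usage differs, 35/35 inputs agree.
verdict: equivalent


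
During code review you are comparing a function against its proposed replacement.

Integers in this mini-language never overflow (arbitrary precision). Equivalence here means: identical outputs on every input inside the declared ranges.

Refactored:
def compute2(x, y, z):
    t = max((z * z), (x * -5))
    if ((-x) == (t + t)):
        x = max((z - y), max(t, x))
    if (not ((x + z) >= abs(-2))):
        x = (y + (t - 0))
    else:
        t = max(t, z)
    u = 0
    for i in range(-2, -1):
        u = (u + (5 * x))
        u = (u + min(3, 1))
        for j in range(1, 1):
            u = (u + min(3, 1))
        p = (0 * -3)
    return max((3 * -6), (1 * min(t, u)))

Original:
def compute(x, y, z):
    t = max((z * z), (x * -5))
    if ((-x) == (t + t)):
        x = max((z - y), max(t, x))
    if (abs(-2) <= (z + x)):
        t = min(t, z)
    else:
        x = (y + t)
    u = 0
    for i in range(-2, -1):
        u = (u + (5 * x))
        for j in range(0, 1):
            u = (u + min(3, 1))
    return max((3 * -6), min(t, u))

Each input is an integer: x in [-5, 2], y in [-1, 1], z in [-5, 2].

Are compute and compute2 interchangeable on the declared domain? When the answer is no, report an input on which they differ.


Try x=1, y=-1, z=2.
compute: t := 4 | ((-x) == (t + t)): false | (abs(-2) <= (z + x)): true | t := 2 | u := 0 | iter i=-2: | u := 5 | iter j=0: | u := 6 | result 2
compute2: t := 4 | ((-x) == (t + t)): false | (not ((x + z) >= abs(-2))): false | t := 4 | u := 0 | iter i=-2: | u := 5 | u := 6 | loop over j: empty range | p := 0 | result 4
2 against 4: the behavior changed.
verdict: not equivalent; witness: x=1, y=-1, z=2


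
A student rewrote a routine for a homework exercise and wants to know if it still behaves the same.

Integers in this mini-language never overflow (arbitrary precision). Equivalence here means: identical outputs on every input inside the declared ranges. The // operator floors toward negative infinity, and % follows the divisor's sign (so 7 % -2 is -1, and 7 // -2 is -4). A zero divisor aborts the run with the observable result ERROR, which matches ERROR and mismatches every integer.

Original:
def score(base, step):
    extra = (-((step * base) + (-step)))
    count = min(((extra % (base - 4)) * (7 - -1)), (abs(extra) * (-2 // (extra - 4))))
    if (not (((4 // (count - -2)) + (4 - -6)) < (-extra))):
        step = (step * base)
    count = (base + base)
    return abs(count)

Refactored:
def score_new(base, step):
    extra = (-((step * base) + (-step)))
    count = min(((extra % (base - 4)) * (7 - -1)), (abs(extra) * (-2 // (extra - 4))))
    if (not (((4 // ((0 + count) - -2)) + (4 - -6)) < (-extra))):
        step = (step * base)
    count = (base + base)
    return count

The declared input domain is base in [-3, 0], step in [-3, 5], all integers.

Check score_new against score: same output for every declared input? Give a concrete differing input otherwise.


The rewrite breaks on base=-3, step=-3, where the results are 6 and -6.
score: extra=-12, then count=-40, then (not (((4 // (count - -2)) + (4 - -6)) < (-extra))) is false, then count=-6, then returns 6
score_new: extra=-12, then count=-40, then (not (((4 // ((0 + count) - -2)) + (4 - -6)) < (-extra))) is false, then count=-6, then returns -6
verdict: not equivalent; witness: base=-3, step=-3


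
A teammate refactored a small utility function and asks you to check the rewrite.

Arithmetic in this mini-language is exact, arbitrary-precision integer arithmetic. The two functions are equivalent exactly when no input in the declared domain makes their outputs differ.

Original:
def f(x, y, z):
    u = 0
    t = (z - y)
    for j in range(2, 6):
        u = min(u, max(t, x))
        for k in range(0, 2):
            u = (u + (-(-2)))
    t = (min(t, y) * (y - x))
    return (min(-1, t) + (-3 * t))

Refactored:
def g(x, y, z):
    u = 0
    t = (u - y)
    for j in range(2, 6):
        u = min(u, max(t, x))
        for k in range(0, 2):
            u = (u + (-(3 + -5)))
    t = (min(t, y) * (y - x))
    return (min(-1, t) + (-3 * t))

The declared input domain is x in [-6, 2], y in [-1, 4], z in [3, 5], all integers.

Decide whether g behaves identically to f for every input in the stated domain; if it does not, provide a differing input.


Take x=-6, y=1, z=3.
f: u=0, then t=2, then (j=2), then u=0, then (k=0), then u=2, then (k=1), then u=4, then (j=3), then u=2, then (k=0), then u=4, then (k=1), then u=6, then (j=4), then u=2, then (k=0), then u=4, then (k=1), then u=6, then (j=5), then u=2, then (k=0), then u=4, then (k=1), then u=6, then t=7, then returns -22
g: u=0, then t=-1, then (j=2), then u=-1, then (k=0), then u=1, then (k=1), then u=3, then (j=3), then u=-1, then (k=0), then u=1, then (k=1), then u=3, then (j=4), then u=-1, then (k=0), then u=1, then (k=1), then u=3, then (j=5), then u=-1, then (k=0), then u=1, then (k=1), then u=3, then t=-7, then returns 14
-22 against 14: the behavior changed.
verdict: not equivalent; witness: x=-6, y=1, z=3


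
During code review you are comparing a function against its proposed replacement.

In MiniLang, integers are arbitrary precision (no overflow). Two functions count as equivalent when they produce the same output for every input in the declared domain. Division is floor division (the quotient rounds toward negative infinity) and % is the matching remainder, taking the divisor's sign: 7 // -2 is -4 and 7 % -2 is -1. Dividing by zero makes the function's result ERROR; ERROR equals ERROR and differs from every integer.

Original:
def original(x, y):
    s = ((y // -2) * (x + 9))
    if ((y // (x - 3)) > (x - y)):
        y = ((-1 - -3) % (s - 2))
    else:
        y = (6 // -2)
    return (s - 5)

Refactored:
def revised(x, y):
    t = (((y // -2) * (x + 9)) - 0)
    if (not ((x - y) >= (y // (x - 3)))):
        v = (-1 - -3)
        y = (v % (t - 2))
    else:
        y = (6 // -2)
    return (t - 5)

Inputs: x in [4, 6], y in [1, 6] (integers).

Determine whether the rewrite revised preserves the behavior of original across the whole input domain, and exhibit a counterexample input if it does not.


Differences: statement counts differ, and constant usage differs, and local variable names differ, and boolean connective usage differs, and comparison usage differs, and arithmetic usage differs — yet all 18 inputs agree.
verdict: equivalent


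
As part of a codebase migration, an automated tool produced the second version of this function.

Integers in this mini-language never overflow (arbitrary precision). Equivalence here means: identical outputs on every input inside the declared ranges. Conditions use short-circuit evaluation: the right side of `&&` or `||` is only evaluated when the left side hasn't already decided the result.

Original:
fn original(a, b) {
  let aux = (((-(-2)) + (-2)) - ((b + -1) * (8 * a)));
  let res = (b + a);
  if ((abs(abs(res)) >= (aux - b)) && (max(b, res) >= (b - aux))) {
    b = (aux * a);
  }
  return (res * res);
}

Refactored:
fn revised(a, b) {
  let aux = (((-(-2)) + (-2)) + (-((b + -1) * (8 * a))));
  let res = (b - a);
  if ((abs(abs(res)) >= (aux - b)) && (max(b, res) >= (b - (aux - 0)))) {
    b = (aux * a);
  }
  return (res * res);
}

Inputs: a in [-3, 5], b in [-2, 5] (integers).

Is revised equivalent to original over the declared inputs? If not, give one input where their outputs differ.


Run the pair on a=-3, b=-2.
original: aux = -72; res = -5; ((abs(abs(res)) >= (aux - b)) && (max(b, res) >= (b - aux))) -> false; return 25
revised: aux = -72; res = 1; ((abs(abs(res)) >= (aux - b)) && (max(b, res) >= (b - (aux - 0)))) -> false; return 1
25 != 1, so the rewrite changes behavior.
verdict: not equivalent; witness: a=-3, b=-2


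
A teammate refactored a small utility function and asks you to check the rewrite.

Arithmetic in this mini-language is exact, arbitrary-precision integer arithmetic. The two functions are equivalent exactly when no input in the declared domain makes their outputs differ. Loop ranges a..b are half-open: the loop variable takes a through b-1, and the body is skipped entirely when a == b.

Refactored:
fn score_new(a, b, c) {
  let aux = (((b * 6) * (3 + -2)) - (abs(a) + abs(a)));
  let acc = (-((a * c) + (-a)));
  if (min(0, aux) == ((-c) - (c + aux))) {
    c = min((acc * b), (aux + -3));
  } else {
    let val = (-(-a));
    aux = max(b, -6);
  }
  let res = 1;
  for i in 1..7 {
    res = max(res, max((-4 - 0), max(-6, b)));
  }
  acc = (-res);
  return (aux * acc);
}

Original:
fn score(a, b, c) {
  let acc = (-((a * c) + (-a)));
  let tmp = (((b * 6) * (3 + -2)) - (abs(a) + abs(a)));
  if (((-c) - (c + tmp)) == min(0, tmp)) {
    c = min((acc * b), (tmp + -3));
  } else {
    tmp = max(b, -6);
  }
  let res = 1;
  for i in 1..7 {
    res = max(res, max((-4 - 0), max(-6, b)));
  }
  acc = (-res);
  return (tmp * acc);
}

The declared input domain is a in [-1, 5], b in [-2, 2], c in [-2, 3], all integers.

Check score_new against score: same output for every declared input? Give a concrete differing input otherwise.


Behavior is preserved: although statement counts differ; also local variable names differ, the outputs never diverge.
Tracing a=4, b=0, c=-2: score: acc becomes 12; next tmp becomes -8; next (((-c) - (c + tmp)) == min(0, tmp)) evaluates to false; next tmp becomes 0; next res becomes 1; next at i=1:; next res becomes 1; next at i=2:; next res becomes 1; next at i=3:; next res becomes 1; next at i=4:; next res becomes 1; next at i=5:; next res becomes 1; next at i=6:; next res becomes 1; next acc becomes -1; next final value 0 | score_new: aux becomes -8; next acc becomes 12; next (min(0, aux) == ((-c) - (c + aux))) evaluates to false; next val becomes 4; next aux becomes 0; next res becomes 1; next at i=1:; next res becomes 1; next at i=2:; next res becomes 1; next at i=3:; next res becomes 1; next at i=4:; next res becomes 1; next at i=5:; next res becomes 1; next at i=6:; next res becomes 1; next acc becomes -1; next final value 0 — matching result 0.
An exhaustive pass over the 210 declared inputs shows identical outputs.
verdict: equivalent


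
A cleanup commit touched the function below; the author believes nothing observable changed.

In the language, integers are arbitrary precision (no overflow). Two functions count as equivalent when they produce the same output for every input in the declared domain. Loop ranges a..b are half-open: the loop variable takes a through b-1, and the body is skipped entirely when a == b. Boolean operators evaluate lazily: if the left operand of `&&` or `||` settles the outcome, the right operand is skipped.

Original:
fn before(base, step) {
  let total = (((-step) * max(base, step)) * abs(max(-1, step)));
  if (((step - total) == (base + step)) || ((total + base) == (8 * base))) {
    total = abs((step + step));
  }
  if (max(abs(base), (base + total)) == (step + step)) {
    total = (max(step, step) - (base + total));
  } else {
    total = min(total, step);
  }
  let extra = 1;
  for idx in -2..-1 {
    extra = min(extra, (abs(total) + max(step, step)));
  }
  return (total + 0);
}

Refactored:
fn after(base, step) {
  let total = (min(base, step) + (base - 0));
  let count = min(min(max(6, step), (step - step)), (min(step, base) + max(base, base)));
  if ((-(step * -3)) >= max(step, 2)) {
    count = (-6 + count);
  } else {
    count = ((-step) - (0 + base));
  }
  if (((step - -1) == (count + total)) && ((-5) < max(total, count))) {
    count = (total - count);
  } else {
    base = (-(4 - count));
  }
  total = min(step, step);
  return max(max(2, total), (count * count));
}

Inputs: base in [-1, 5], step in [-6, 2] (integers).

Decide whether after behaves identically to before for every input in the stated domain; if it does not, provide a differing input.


Consider the input base=-1, step=-6.
before: total := -6 | (((step - total) == (base + step)) || ((total + base) == (8 * base))): false | (max(abs(base), (base + total)) == (step + step)): false | total := -6 | extra := 1 | iter idx=-2: | extra := 0 | result -6
after: total := -7 | count := -7 | ((-(step * -3)) >= max(step, 2)): false | count := 7 | (((step - -1) == (count + total)) && ((-5) < max(total, count))): false | base := 3 | total := -6 | result 49
-6 vs 49 — the two versions disagree here.
verdict: not equivalent; witness: base=-1, step=-6
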